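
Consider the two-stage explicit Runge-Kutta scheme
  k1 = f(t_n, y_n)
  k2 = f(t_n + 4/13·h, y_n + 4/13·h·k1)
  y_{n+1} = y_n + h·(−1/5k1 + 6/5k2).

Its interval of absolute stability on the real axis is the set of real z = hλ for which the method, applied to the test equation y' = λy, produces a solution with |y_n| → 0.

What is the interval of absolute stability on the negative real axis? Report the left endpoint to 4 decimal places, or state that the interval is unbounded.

z∈(-2.7083,0).

On y'=λy, z=hλ:
  k1=λy_n ⇒ h·k1=z·y_n;  k2=λ(1+4/13z)y_n ⇒ h·k2=z(1+4/13z)y_n
  y_{n+1}/y_n = 1 − 1/5z + 6/5z(1+4/13z) = 1 + z + 24/65z²
  so R(z) = 1 + z + 24/65z².

Solve |R(x)|<1 on ℝ⁻.
x=-0.32: |R|=0.7178
R=1: x+24/65x²=0 ⇒ x=−65/24=-2.7083; min R=1−1/(4·24/65)=0.3229>−1
Confirm numerically:
  x=-2.051: |R|=0.50221 <1
  x=-1.962: |R|=0.45933 <1
  x=-1.285: |R|=0.32468 <1
  x=-3.042: |R|=1.37477 >1
  x=-2.876: |R|=1.17805 >1
So |R|<1 on (-2.7083, 0).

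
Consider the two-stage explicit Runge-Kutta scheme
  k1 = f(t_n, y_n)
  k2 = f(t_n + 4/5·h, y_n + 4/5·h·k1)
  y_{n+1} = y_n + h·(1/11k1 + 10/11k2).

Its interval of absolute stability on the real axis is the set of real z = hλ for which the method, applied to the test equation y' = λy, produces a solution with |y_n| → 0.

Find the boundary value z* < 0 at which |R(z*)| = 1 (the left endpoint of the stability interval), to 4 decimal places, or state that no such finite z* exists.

z* = -1.3750.

On y'=λy, z=hλ:
  k1=λy_n ⇒ h·k1=z·y_n;  k2=λ(1+4/5z)y_n ⇒ h·k2=z(1+4/5z)y_n
  y_{n+1}/y_n = 1 + 1/11z + 10/11z(1+4/5z) = 1 + z + 8/11z²
  R(z) = 1 + z + 8/11z².

Solve |R(x)|<1 on ℝ⁻.
x=-0.73: |R|=0.6576
R=1: x+8/11x²=0 ⇒ x=−11/8=-1.3750; min R=1−1/(4·8/11)=0.6562>−1
Confirm numerically:
  x=-1.245: |R|=0.88229 <1
  x=-1.209: |R|=0.85404 <1
  x=-0.781: |R|=0.66261 <1
  x=-1.853: |R|=1.64417 >1
  x=-1.743: |R|=1.46649 >1
So |R|<1 on (-1.3750, 0).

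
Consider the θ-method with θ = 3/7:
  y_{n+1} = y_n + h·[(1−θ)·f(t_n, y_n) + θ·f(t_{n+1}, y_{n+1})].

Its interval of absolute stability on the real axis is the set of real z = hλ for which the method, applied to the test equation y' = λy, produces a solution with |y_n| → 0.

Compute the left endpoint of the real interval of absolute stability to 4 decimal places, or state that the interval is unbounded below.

With y'=λy (z=hλ):
  y_{n+1} = y_n + z·[4/7·y_n + 3/7·y_{n+1}] ⇒ (1 − 3/7z)y_{n+1} = (1 + 4/7z)y_n
  Hence R(z) = (1 + 4/7z)/(1 − 3/7z).

Need |R(x)|<1, x<0.
x=-0.83: |R|=0.3878
R=−1: 1+4/7x = −1+3/7x ⇒ -1/7x=2 ⇒ x=2/(-1/7)=-14.0000
Confirm numerically:
  x=-13.497: |R|=0.98941 <1
  x=-11.684: |R|=0.94493 <1
  x=-7.345: |R|=0.77079 <1
  x=-14.440: |R|=1.00874 >1
  x=-14.252: |R|=1.00506 >1
  x=-14.098: |R|=1.00199 >1
So |R|<1 on (-14.0000, 0).

z* = -14.0000.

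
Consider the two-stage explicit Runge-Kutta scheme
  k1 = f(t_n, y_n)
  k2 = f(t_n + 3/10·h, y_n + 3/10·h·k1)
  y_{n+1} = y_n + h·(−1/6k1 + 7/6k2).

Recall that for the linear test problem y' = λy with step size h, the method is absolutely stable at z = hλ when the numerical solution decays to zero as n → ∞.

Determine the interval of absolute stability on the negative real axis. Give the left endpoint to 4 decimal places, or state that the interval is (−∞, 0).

(-2.8571, 0).

Set f=λy, z=hλ:
  k1=λy_n ⇒ h·k1=z·y_n;  k2=λ(1+3/10z)y_n ⇒ h·k2=z(1+3/10z)y_n
  y_{n+1}/y_n = 1 − 1/6z + 7/6z(1+3/10z) = 1 + z + 7/20z²
  R(z) = 1 + z + 7/20z².

Solve |R(x)|<1 on ℝ⁻.
x=-0.45: |R|=0.6209
R=1: x+7/20x²=0 ⇒ x=−20/7=-2.8571; min R=1−1/(4·7/20)=0.2857>−1
Confirm numerically:
  x=-2.795: |R|=0.93921 <1
  x=-2.044: |R|=0.41828 <1
  x=-1.585: |R|=0.29428 <1
  x=-1.274: |R|=0.29408 <1
  x=-3.442: |R|=1.70458 >1
  x=-3.374: |R|=1.61036 >1
Interval (-2.8571, 0).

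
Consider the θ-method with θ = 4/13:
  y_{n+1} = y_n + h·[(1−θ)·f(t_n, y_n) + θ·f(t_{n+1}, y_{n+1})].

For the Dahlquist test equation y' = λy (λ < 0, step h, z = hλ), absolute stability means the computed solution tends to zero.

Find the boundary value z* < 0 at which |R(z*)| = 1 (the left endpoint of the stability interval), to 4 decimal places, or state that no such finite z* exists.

Set f=λy, z=hλ:
  y_{n+1} = y_n + z·[9/13·y_n + 4/13·y_{n+1}] ⇒ (1 − 4/13z)y_{n+1} = (1 + 9/13z)y_n
  Hence R(z) = (1 + 9/13z)/(1 − 4/13z).

Solve |R(x)|<1 on ℝ⁻.
x=-1.47: |R|=0.0122
R=−1: 1+9/13x = −1+4/13x ⇒ -5/13x=2 ⇒ x=2/(-5/13)=-5.2000
Confirm numerically:
  x=-4.752: |R|=0.93002 <1
  x=-4.240: |R|=0.83979 <1
  x=-3.354: |R|=0.65059 <1
  x=-2.996: |R|=0.55892 <1
  x=-5.665: |R|=1.06520 >1
  x=-5.594: |R|=1.05569 >1
  x=-5.487: |R|=1.04106 >1
Stable set (-5.2000, 0).

left endpoint -5.2000.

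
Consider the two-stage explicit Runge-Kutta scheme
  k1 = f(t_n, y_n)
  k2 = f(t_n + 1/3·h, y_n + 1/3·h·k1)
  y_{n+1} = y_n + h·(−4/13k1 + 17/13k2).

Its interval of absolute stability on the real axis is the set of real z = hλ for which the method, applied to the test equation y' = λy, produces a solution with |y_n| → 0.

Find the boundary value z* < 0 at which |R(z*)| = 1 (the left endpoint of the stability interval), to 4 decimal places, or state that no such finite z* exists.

With y'=λy (z=hλ):
  k1=λy_n ⇒ h·k1=z·y_n;  k2=λ(1+1/3z)y_n ⇒ h·k2=z(1+1/3z)y_n
  y_{n+1}/y_n = 1 − 4/13z + 17/13z(1+1/3z) = 1 + z + 17/39z²
  so R(z) = 1 + z + 17/39z².

Solve |R(x)|<1 on ℝ⁻.
x=-0.76: |R|=0.4918
R=1: x+17/39x²=0 ⇒ x=−39/17=-2.2941; min R=1−1/(4·17/39)=0.4265>−1
Confirm numerically:
  x=-1.487: |R|=0.47684 <1
  x=-1.354: |R|=0.44514 <1
  x=-0.996: |R|=0.43642 <1
  x=-2.839: |R|=1.67430 >1
  x=-2.536: |R|=1.26739 >1
  x=-2.524: |R|=1.25292 >1
Interval (-2.2941, 0).

z* = -2.2941.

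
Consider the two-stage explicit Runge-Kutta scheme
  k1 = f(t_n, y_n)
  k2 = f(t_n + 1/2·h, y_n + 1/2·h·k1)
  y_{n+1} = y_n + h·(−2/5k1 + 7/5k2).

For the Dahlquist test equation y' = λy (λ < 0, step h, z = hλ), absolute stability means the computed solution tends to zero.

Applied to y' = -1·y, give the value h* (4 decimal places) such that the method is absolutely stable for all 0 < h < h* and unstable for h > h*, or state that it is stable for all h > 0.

(-1.4286,0); λ=-1 ⇒ h* = (10/7)/1 = 1.4286.

Test eqn y'=λy, z=hλ:
  k1=λy_n ⇒ h·k1=z·y_n;  k2=λ(1+1/2z)y_n ⇒ h·k2=z(1+1/2z)y_n
  y_{n+1}/y_n = 1 − 2/5z + 7/5z(1+1/2z) = 1 + z + 7/10z²
  ⇒ R(z) = 1 + z + 7/10z².

Need |R(x)|<1, x<0.
x=-0.45: |R|=0.6917
R=1: x+7/10x²=0 ⇒ x=−10/7=-1.4286; min R=1−1/(4·7/10)=0.6429>−1
Confirm numerically:
  x=-1.342: |R|=0.91867 <1
  x=-1.132: |R|=0.76500 <1
  x=-0.756: |R|=0.64408 <1
  x=-0.733: |R|=0.64310 <1
  x=-1.890: |R|=1.61047 >1
  x=-1.597: |R|=1.18829 >1
  x=-1.579: |R|=1.16627 >1
Interval (-1.4286, 0).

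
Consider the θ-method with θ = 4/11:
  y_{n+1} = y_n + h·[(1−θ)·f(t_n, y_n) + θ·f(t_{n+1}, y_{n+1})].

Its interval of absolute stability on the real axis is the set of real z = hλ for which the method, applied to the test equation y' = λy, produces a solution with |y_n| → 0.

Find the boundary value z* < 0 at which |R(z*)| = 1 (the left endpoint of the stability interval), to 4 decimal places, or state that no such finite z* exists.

Test eqn y'=λy, z=hλ:
  y_{n+1} = y_n + z·[7/11·y_n + 4/11·y_{n+1}] ⇒ (1 − 4/11z)y_{n+1} = (1 + 7/11z)y_n
  so R(z) = (1 + 7/11z)/(1 − 4/11z).

Find x<0 with |R(x)|<1.
x=-0.76: |R|=0.4046
R=−1: 1+7/11x = −1+4/11x ⇒ -3/11x=2 ⇒ x=2/(-3/11)=-7.3333
Confirm numerically:
  x=-6.513: |R|=0.93358 <1
  x=-6.372: |R|=0.92096 <1
  x=-6.340: |R|=0.91804 <1
  x=-3.734: |R|=0.58367 <1
  x=-7.901: |R|=1.03997 >1
  x=-7.652: |R|=1.02298 >1
  x=-7.639: |R|=1.02207 >1
So |R|<1 on (-7.3333, 0).

left endpoint -7.3333.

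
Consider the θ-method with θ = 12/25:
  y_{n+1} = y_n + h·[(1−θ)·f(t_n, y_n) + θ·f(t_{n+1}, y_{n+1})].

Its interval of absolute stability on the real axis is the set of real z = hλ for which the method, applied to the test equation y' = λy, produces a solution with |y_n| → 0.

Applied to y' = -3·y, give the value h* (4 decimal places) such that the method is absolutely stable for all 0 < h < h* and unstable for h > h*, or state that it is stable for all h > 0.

Set f=λy, z=hλ:
  y_{n+1} = y_n + z·[13/25·y_n + 12/25·y_{n+1}] ⇒ (1 − 12/25z)y_{n+1} = (1 + 13/25z)y_n
  Hence R(z) = (1 + 13/25z)/(1 − 12/25z).

Need |R(x)|<1, x<0.
x=-1.31: |R|=0.1957
R=−1: 1+13/25x = −1+12/25x ⇒ -1/25x=2 ⇒ x=2/(-1/25)=-50.0000
Confirm numerically:
  x=-44.199: |R|=0.98956 <1
  x=-42.743: |R|=0.98651 <1
  x=-40.034: |R|=0.98028 <1
  x=-50.462: |R|=1.00073 >1
  x=-50.280: |R|=1.00045 >1
  x=-50.154: |R|=1.00025 >1
Stable set (-50.0000, 0).

(-50.0000,0); λ=-3 ⇒ h* = (50)/3 = 16.6667.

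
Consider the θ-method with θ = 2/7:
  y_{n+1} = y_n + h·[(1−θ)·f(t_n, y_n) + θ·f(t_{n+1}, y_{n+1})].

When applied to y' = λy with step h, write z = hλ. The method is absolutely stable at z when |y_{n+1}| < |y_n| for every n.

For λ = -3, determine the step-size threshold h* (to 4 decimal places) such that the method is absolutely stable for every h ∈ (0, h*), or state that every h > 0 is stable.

Test eqn y'=λy, z=hλ:
  y_{n+1} = y_n + z·[5/7·y_n + 2/7·y_{n+1}] ⇒ (1 − 2/7z)y_{n+1} = (1 + 5/7z)y_n
  so R(z) = (1 + 5/7z)/(1 − 2/7z).

Need |R(x)|<1, x<0.
x=-1.02: |R|=0.2102
R=−1: 1+5/7x = −1+2/7x ⇒ -3/7x=2 ⇒ x=2/(-3/7)=-4.6667
Confirm numerically:
  x=-4.361: |R|=0.94167 <1
  x=-4.322: |R|=0.93390 <1
  x=-4.259: |R|=0.92119 <1
  x=-2.492: |R|=0.45561 <1
  x=-4.838: |R|=1.03082 >1
  x=-4.761: |R|=1.01713 >1
Interval (-4.6667, 0).

(-4.6667,0); λ=-3 ⇒ h* = (14/3)/3 = 1.5556.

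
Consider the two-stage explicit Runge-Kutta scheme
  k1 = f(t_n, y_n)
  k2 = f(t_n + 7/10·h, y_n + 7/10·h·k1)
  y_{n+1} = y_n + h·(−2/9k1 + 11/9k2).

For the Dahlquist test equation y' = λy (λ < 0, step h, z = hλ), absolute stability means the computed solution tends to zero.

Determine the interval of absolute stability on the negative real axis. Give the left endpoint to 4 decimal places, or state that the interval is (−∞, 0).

Set f=λy, z=hλ:
  k1=λy_n ⇒ h·k1=z·y_n;  k2=λ(1+7/10z)y_n ⇒ h·k2=z(1+7/10z)y_n
  y_{n+1}/y_n = 1 − 2/9z + 11/9z(1+7/10z) = 1 + z + 77/90z²
  so R(z) = 1 + z + 77/90z².

Solve |R(x)|<1 on ℝ⁻.
x=-1.16: |R|=0.9912
R=1: x+77/90x²=0 ⇒ x=−90/77=-1.1688; min R=1−1/(4·77/90)=0.7078>−1
Confirm numerically:
  x=-0.878: |R|=0.78153 <1
  x=-0.628: |R|=0.70942 <1
  x=-0.540: |R|=0.70948 <1
  x=-0.510: |R|=0.71253 <1
  x=-1.535: |R|=1.48088 >1
  x=-1.211: |R|=1.04369 >1
So |R|<1 on (-1.1688, 0).

(-1.1688, 0).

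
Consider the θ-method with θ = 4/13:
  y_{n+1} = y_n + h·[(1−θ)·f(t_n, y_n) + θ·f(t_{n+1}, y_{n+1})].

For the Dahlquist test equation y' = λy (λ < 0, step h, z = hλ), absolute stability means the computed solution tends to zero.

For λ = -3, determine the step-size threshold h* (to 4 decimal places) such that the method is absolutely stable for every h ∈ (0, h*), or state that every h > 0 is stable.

Test eqn y'=λy, z=hλ:
  y_{n+1} = y_n + z·[9/13·y_n + 4/13·y_{n+1}] ⇒ (1 − 4/13z)y_{n+1} = (1 + 9/13z)y_n
  so R(z) = (1 + 9/13z)/(1 − 4/13z).

Solve |R(x)|<1 on ℝ⁻.
x=-1.12: |R|=0.1670
R=−1: 1+9/13x = −1+4/13x ⇒ -5/13x=2 ⇒ x=2/(-5/13)=-5.2000
Confirm numerically:
  x=-4.609: |R|=0.90600 <1
  x=-3.360: |R|=0.65204 <1
  x=-3.277: |R|=0.63172 <1
  x=-2.952: |R|=0.54692 <1
  x=-5.796: |R|=1.08236 >1
  x=-5.326: |R|=1.01837 >1
Interval (-5.2000, 0).

(-5.2000,0); λ=-3 ⇒ h* = (26/5)/3 = 1.7333.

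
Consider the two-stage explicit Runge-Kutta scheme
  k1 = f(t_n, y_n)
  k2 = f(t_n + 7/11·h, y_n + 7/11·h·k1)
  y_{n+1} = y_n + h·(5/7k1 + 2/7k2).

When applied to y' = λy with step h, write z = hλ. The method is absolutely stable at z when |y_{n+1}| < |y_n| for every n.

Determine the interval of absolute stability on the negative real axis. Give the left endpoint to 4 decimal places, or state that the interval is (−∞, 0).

z∈(-5.5000,0).

Set f=λy, z=hλ:
  k1=λy_n ⇒ h·k1=z·y_n;  k2=λ(1+7/11z)y_n ⇒ h·k2=z(1+7/11z)y_n
  y_{n+1}/y_n = 1 + 5/7z + 2/7z(1+7/11z) = 1 + z + 2/11z²
  R(z) = 1 + z + 2/11z².

Solve |R(x)|<1 on ℝ⁻.
x=-0.33: |R|=0.6898
R=1: x+2/11x²=0 ⇒ x=−11/2=-5.5000; min R=1−1/(4·2/11)=-0.3750>−1
Confirm numerically:
  x=-5.470: |R|=0.97016 <1
  x=-4.613: |R|=0.25605 <1
  x=-4.156: |R|=0.01558 <1
  x=-2.509: |R|=0.36444 <1
  x=-6.078: |R|=1.63874 >1
  x=-6.037: |R|=1.58943 >1
  x=-5.737: |R|=1.24721 >1
So |R|<1 on (-5.5000, 0).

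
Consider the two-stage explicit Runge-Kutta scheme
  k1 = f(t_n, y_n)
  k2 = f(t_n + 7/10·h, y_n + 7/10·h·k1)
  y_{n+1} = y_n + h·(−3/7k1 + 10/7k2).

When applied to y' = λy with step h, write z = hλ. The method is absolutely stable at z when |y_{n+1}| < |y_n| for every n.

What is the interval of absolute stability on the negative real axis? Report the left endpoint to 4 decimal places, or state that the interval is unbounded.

With y'=λy (z=hλ):
  k1=λy_n ⇒ h·k1=z·y_n;  k2=λ(1+7/10z)y_n ⇒ h·k2=z(1+7/10z)y_n
  y_{n+1}/y_n = 1 − 3/7z + 10/7z(1+7/10z) = 1 + z + z²
  Hence R(z) = 1 + z + z².

Solve |R(x)|<1 on ℝ⁻.
x=-1.26: |R|=1.3276
R=1: x+1x²=0 ⇒ x=−1=-1.0000; min R=1−1/(4·1)=0.7500>−1
Confirm numerically:
  x=-0.895: |R|=0.90602 <1
  x=-0.801: |R|=0.84060 <1
  x=-0.455: |R|=0.75203 <1
  x=-1.513: |R|=1.77617 >1
  x=-1.493: |R|=1.73605 >1
  x=-1.284: |R|=1.36466 >1
So |R|<1 on (-1.0000, 0).

z∈(-1.0000,0).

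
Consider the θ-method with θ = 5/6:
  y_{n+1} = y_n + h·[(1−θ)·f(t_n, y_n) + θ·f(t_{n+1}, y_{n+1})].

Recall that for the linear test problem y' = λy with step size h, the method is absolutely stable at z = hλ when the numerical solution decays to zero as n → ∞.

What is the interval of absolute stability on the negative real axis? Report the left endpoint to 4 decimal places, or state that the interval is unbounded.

Test eqn y'=λy, z=hλ:
  y_{n+1} = y_n + z·[1/6·y_n + 5/6·y_{n+1}] ⇒ (1 − 5/6z)y_{n+1} = (1 + 1/6z)y_n
  so R(z) = (1 + 1/6z)/(1 − 5/6z).

Find x<0 with |R(x)|<1.
x=-0.42: |R|=0.6889
x=-2: |R|=0.2500
x=-10: |R|=0.0714
x=-100: |R|=0.1858
θ=5/6≥1/2 ⇒ |1+1/6x|<|1−5/6x| ∀x<0 ⇒ unbounded interval.

(−∞, 0) — no finite endpoint.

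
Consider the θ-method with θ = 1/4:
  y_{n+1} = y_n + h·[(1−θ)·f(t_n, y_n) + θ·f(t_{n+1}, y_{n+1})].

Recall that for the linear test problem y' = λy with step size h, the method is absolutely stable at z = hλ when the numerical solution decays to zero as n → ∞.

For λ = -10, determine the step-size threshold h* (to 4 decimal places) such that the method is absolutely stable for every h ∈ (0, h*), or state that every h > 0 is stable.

(-4.0000,0); λ=-10 ⇒ h* = (4)/10 = 0.4000.

With y'=λy (z=hλ):
  y_{n+1} = y_n + z·[3/4·y_n + 1/4·y_{n+1}] ⇒ (1 − 1/4z)y_{n+1} = (1 + 3/4z)y_n
  Hence R(z) = (1 + 3/4z)/(1 − 1/4z).

Solve |R(x)|<1 on ℝ⁻.
x=-1.44: |R|=0.0588
R=−1: 1+3/4x = −1+1/4x ⇒ -1/2x=2 ⇒ x=2/(-1/2)=-4.0000
Confirm numerically:
  x=-3.702: |R|=0.92262 <1
  x=-3.649: |R|=0.90822 <1
  x=-2.266: |R|=0.44654 <1
  x=-4.462: |R|=1.10919 >1
  x=-4.257: |R|=1.06225 >1
Stable set (-4.0000, 0).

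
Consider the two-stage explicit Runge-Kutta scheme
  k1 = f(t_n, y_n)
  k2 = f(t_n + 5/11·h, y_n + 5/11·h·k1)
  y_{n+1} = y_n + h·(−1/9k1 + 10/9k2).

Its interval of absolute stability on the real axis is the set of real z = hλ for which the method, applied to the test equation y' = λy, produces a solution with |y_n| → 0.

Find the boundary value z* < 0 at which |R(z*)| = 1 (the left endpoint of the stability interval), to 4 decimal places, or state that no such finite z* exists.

With y'=λy (z=hλ):
  k1=λy_n ⇒ h·k1=z·y_n;  k2=λ(1+5/11z)y_n ⇒ h·k2=z(1+5/11z)y_n
  y_{n+1}/y_n = 1 − 1/9z + 10/9z(1+5/11z) = 1 + z + 50/99z²
  so R(z) = 1 + z + 50/99z².

Boundary: |R(x)|=1, x<0.
x=-0.65: |R|=0.5634
R=1: x+50/99x²=0 ⇒ x=−99/50=-1.9800; min R=1−1/(4·50/99)=0.5050>−1
Confirm numerically:
  x=-1.266: |R|=0.54347 <1
  x=-1.151: |R|=0.51809 <1
  x=-0.872: |R|=0.51203 <1
  x=-2.095: |R|=1.12168 >1
  x=-2.001: |R|=1.02122 >1
Interval (-1.9800, 0).

z* = -1.9800.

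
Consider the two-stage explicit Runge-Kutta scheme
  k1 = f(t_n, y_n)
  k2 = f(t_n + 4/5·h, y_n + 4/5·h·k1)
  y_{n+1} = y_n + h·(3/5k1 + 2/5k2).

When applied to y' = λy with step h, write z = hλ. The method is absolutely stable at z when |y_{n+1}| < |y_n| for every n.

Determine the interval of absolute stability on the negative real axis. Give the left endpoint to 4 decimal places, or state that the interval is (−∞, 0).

On y'=λy, z=hλ:
  k1=λy_n ⇒ h·k1=z·y_n;  k2=λ(1+4/5z)y_n ⇒ h·k2=z(1+4/5z)y_n
  y_{n+1}/y_n = 1 + 3/5z + 2/5z(1+4/5z) = 1 + z + 8/25z²
  ⇒ R(z) = 1 + z + 8/25z².

Solve |R(x)|<1 on ℝ⁻.
x=-0.42: |R|=0.6364
R=1: x+8/25x²=0 ⇒ x=−25/8=-3.1250; min R=1−1/(4·8/25)=0.2188>−1
Confirm numerically:
  x=-3.095: |R|=0.97029 <1
  x=-3.075: |R|=0.95080 <1
  x=-2.636: |R|=0.58752 <1
  x=-3.645: |R|=1.60653 >1
  x=-3.480: |R|=1.39533 >1
  x=-3.212: |R|=1.08942 >1
Interval (-3.1250, 0).

z∈(-3.1250,0).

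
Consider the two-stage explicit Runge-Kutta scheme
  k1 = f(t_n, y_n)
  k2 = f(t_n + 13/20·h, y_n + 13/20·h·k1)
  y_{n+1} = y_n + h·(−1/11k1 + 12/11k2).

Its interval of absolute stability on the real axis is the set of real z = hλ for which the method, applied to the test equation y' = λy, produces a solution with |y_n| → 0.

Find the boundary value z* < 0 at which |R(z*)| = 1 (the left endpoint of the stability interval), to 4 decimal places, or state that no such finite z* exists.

left endpoint -1.4103.

Test eqn y'=λy, z=hλ:
  k1=λy_n ⇒ h·k1=z·y_n;  k2=λ(1+13/20z)y_n ⇒ h·k2=z(1+13/20z)y_n
  y_{n+1}/y_n = 1 − 1/11z + 12/11z(1+13/20z) = 1 + z + 39/55z²
  R(z) = 1 + z + 39/55z².

Find x<0 with |R(x)|<1.
x=-0.42: |R|=0.7051
R=1: x+39/55x²=0 ⇒ x=−55/39=-1.4103; min R=1−1/(4·39/55)=0.6474>−1
Confirm numerically:
  x=-1.333: |R|=0.92698 <1
  x=-1.162: |R|=0.79545 <1
  x=-0.688: |R|=0.64764 <1
  x=-1.866: |R|=1.60302 >1
  x=-1.703: |R|=1.35351 >1
  x=-1.682: |R|=1.32411 >1
Stable set (-1.4103, 0).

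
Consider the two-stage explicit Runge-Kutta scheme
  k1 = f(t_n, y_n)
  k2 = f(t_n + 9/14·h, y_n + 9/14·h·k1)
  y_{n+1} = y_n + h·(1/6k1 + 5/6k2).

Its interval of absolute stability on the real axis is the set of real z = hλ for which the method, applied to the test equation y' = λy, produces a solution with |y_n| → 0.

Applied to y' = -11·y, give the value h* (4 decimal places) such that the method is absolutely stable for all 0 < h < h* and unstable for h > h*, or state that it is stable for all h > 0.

(-1.8667,0); λ=-11 ⇒ h* = (28/15)/11 = 0.1697.

With y'=λy (z=hλ):
  k1=λy_n ⇒ h·k1=z·y_n;  k2=λ(1+9/14z)y_n ⇒ h·k2=z(1+9/14z)y_n
  y_{n+1}/y_n = 1 + 1/6z + 5/6z(1+9/14z) = 1 + z + 15/28z²
  so R(z) = 1 + z + 15/28z².

Need |R(x)|<1, x<0.
x=-1.07: |R|=0.5433
R=1: x+15/28x²=0 ⇒ x=−28/15=-1.8667; min R=1−1/(4·15/28)=0.5333>−1
Confirm numerically:
  x=-1.519: |R|=0.71709 <1
  x=-1.201: |R|=0.57171 <1
  x=-0.863: |R|=0.53598 <1
  x=-2.167: |R|=1.34865 >1
  x=-1.927: |R|=1.06228 >1
  x=-1.917: |R|=1.05169 >1
Interval (-1.8667, 0).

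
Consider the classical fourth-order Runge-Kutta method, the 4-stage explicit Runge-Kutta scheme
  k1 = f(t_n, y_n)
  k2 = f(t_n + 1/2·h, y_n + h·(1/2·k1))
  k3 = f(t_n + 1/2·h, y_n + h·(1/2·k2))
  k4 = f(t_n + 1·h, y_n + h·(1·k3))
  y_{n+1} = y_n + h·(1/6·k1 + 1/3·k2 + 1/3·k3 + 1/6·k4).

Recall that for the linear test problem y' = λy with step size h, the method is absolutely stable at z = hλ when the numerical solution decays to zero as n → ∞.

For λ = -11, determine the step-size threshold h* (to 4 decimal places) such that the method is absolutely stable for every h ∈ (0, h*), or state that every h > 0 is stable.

(-2.7853,0); λ=-11 ⇒ h* = 0.2532.

With y'=λy (z=hλ):
  order 4, 4-stage ⇒ R(z)=1+z+z^2/2+z^3/6+z^4/24
  (e.g. R(-1.47)=0.27559, |R|=0.27559)

Solve |R(x)|<1 on ℝ⁻.
x=-1.47: |R|=0.2756
|R(-2.83)|=1.0695 |R(-2.56)|=0.7102 |R(-2.55)|=0.6995
Bisect:
  x_lo=-3.2021 |R|=1.8330  x_hi=-0.2812 |R|=0.7549
  mid=-1.74164 |R|=0.27790 →hi
  mid=-2.47186 |R|=0.62152 →hi
  mid=-2.83698 |R|=1.08076 →lo
  mid=-2.65442 |R|=0.81996 →hi
  mid=-2.74570 |R|=0.94192 →hi
  mid=-2.79134 |R|=1.00915 →lo
  mid=-2.76852 |R|=0.97500 →hi
  mid=-2.77993 |R|=0.99194 →hi
  ...
  [-2.78545,-2.78528] ⇒ x*=-2.7853
Stable set (-2.7853, 0).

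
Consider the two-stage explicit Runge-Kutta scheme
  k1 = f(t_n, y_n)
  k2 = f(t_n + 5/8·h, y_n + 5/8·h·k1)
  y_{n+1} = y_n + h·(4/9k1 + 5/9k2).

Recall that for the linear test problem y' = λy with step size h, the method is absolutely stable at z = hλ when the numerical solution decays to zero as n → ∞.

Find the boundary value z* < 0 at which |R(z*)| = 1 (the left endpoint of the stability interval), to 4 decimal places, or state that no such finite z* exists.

z* = -2.8800.

Test eqn y'=λy, z=hλ:
  k1=λy_n ⇒ h·k1=z·y_n;  k2=λ(1+5/8z)y_n ⇒ h·k2=z(1+5/8z)y_n
  y_{n+1}/y_n = 1 + 4/9z + 5/9z(1+5/8z) = 1 + z + 25/72z²
  Hence R(z) = 1 + z + 25/72z².

Solve |R(x)|<1 on ℝ⁻.
x=-0.37: |R|=0.6775
R=1: x+25/72x²=0 ⇒ x=−72/25=-2.8800; min R=1−1/(4·25/72)=0.2800>−1
Confirm numerically:
  x=-2.855: |R|=0.97522 <1
  x=-2.409: |R|=0.60603 <1
  x=-2.145: |R|=0.45258 <1
  x=-1.735: |R|=0.31022 <1
  x=-3.155: |R|=1.30126 >1
  x=-3.149: |R|=1.29413 >1
  x=-2.901: |R|=1.02115 >1
Stable set (-2.8800, 0).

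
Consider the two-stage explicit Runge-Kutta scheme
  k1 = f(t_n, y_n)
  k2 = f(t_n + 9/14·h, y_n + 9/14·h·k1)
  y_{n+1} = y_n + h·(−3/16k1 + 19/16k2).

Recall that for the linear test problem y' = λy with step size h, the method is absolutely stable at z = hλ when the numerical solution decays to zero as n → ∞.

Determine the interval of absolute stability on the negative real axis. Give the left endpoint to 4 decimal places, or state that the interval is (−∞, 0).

(-1.3099, 0).

On y'=λy, z=hλ:
  k1=λy_n ⇒ h·k1=z·y_n;  k2=λ(1+9/14z)y_n ⇒ h·k2=z(1+9/14z)y_n
  y_{n+1}/y_n = 1 − 3/16z + 19/16z(1+9/14z) = 1 + z + 171/224z²
  so R(z) = 1 + z + 171/224z².

Solve |R(x)|<1 on ℝ⁻.
x=-1.12: |R|=0.8376
R=1: x+171/224x²=0 ⇒ x=−224/171=-1.3099; min R=1−1/(4·171/224)=0.6725>−1
Confirm numerically:
  x=-1.014: |R|=0.77092 <1
  x=-0.934: |R|=0.73195 <1
  x=-0.827: |R|=0.69511 <1
  x=-1.633: |R|=1.40273 >1
  x=-1.491: |R|=1.20608 >1
Stable set (-1.3099, 0).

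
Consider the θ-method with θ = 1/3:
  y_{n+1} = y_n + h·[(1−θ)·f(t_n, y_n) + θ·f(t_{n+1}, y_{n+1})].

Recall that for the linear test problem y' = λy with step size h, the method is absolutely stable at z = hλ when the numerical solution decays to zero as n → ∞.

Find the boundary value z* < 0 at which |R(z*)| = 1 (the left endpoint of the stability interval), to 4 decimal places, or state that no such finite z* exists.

left endpoint -6.0000.

Test eqn y'=λy, z=hλ:
  y_{n+1} = y_n + z·[2/3·y_n + 1/3·y_{n+1}] ⇒ (1 − 1/3z)y_{n+1} = (1 + 2/3z)y_n
  R(z) = (1 + 2/3z)/(1 − 1/3z).

Boundary: |R(x)|=1, x<0.
x=-1.76: |R|=0.1092
R=−1: 1+2/3x = −1+1/3x ⇒ -1/3x=2 ⇒ x=2/(-1/3)=-6.0000
Confirm numerically:
  x=-5.719: |R|=0.96777 <1
  x=-5.691: |R|=0.96445 <1
  x=-4.302: |R|=0.76746 <1
  x=-3.601: |R|=0.63657 <1
  x=-6.404: |R|=1.04296 >1
  x=-6.282: |R|=1.03038 >1
So |R|<1 on (-6.0000, 0).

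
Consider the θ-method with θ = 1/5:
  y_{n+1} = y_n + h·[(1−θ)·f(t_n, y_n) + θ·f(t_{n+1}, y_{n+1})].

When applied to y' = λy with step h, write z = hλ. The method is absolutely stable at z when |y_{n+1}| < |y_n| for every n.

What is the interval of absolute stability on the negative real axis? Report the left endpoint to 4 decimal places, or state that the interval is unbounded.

On y'=λy, z=hλ:
  y_{n+1} = y_n + z·[4/5·y_n + 1/5·y_{n+1}] ⇒ (1 − 1/5z)y_{n+1} = (1 + 4/5z)y_n
  R(z) = (1 + 4/5z)/(1 − 1/5z).

Boundary: |R(x)|=1, x<0.
x=-1.72: |R|=0.2798
R=−1: 1+4/5x = −1+1/5x ⇒ -3/5x=2 ⇒ x=2/(-3/5)=-3.3333
Confirm numerically:
  x=-2.754: |R|=0.77586 <1
  x=-2.569: |R|=0.69705 <1
  x=-1.397: |R|=0.09192 <1
  x=-1.375: |R|=0.07843 <1
  x=-3.698: |R|=1.12578 >1
  x=-3.508: |R|=1.06159 >1
Stable set (-3.3333, 0).

(-3.3333, 0).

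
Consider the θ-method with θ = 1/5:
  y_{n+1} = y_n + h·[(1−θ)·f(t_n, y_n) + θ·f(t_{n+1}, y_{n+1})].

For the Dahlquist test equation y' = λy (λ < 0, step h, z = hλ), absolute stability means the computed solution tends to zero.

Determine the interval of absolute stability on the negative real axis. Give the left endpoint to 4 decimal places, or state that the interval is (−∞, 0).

z∈(-3.3333,0).

Test eqn y'=λy, z=hλ:
  y_{n+1} = y_n + z·[4/5·y_n + 1/5·y_{n+1}] ⇒ (1 − 1/5z)y_{n+1} = (1 + 4/5z)y_n
  Hence R(z) = (1 + 4/5z)/(1 − 1/5z).

Find x<0 with |R(x)|<1.
x=-1.11: |R|=0.0917
R=−1: 1+4/5x = −1+1/5x ⇒ -3/5x=2 ⇒ x=2/(-3/5)=-3.3333
Confirm numerically:
  x=-3.153: |R|=0.93364 <1
  x=-3.032: |R|=0.88745 <1
  x=-1.562: |R|=0.19019 <1
  x=-1.558: |R|=0.18786 <1
  x=-3.906: |R|=1.19290 >1
  x=-3.747: |R|=1.14188 >1
  x=-3.454: |R|=1.04282 >1
So |R|<1 on (-3.3333, 0).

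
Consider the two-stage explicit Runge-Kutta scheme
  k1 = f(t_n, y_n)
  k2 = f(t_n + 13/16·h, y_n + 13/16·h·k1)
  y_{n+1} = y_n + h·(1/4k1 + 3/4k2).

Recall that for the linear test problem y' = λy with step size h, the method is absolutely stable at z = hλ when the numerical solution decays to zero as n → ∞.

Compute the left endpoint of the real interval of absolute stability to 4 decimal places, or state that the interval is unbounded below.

Test eqn y'=λy, z=hλ:
  k1=λy_n ⇒ h·k1=z·y_n;  k2=λ(1+13/16z)y_n ⇒ h·k2=z(1+13/16z)y_n
  y_{n+1}/y_n = 1 + 1/4z + 3/4z(1+13/16z) = 1 + z + 39/64z²
  so R(z) = 1 + z + 39/64z².

Solve |R(x)|<1 on ℝ⁻.
x=-0.58: |R|=0.6250
R=1: x+39/64x²=0 ⇒ x=−64/39=-1.6410; min R=1−1/(4·39/64)=0.5897>−1
Confirm numerically:
  x=-1.525: |R|=0.89218 <1
  x=-1.496: |R|=0.86779 <1
  x=-1.338: |R|=0.75293 <1
  x=-1.244: |R|=0.69903 <1
  x=-2.095: |R|=1.57956 >1
  x=-2.060: |R|=1.52594 >1
  x=-1.853: |R|=1.23936 >1
So |R|<1 on (-1.6410, 0).

z* = -1.6410.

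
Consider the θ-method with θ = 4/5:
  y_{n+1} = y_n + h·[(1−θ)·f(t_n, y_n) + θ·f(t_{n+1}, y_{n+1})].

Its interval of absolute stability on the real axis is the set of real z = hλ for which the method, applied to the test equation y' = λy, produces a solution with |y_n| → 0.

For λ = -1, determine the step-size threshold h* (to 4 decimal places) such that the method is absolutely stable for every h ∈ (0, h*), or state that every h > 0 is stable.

Test eqn y'=λy, z=hλ:
  y_{n+1} = y_n + z·[1/5·y_n + 4/5·y_{n+1}] ⇒ (1 − 4/5z)y_{n+1} = (1 + 1/5z)y_n
  so R(z) = (1 + 1/5z)/(1 − 4/5z).

Boundary: |R(x)|=1, x<0.
x=-1.66: |R|=0.2869
x=-2: |R|=0.2308
x=-10: |R|=0.1111
x=-100: |R|=0.2346
θ=4/5≥1/2 ⇒ |1+1/5x|<|1−4/5x| ∀x<0 ⇒ stable on all of ℝ⁻.

interval (−∞, 0). Any h>0 works for λ=-1.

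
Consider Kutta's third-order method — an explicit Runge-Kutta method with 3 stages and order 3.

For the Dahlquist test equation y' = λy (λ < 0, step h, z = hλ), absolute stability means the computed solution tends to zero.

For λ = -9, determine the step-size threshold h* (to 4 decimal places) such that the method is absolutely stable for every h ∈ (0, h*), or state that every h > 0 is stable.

(-2.5127,0); λ=-9 ⇒ h* = 0.2792.

Set f=λy, z=hλ:
  order 3, 3-stage ⇒ R(z)=1+z+z^2/2+z^3/6
  (e.g. R(-0.4)=0.66933, |R|=0.66933)

Boundary: |R(x)|=1, x<0.
x=-0.4: |R|=0.6693
|R(-1.79)|=0.1438 |R(-1.63)|=0.0233 |R(-0.56)|=0.5675
Bisect:
  x_lo=-3.0071 |R|=2.0179  x_hi=-0.1434 |R|=0.8664
  mid=-1.57524 |R|=0.01399 →hi
  mid=-2.29118 |R|=0.67102 →hi
  mid=-2.64915 |R|=1.23877 →lo
  mid=-2.47017 |R|=0.93135 →hi
  mid=-2.55966 |R|=1.07881 →lo
  mid=-2.51491 |R|=1.00356 →lo
  mid=-2.49254 |R|=0.96708 →hi
  mid=-2.50372 |R|=0.98523 →hi
  ...
  [-2.51281,-2.51264] ⇒ x*=-2.5127
So |R|<1 on (-2.5127, 0).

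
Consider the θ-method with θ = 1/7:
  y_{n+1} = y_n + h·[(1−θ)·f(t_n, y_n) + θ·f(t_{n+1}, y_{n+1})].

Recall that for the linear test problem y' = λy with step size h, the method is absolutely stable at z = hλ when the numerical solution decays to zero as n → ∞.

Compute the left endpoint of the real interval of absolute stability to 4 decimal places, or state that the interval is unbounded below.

Test eqn y'=λy, z=hλ:
  y_{n+1} = y_n + z·[6/7·y_n + 1/7·y_{n+1}] ⇒ (1 − 1/7z)y_{n+1} = (1 + 6/7z)y_n
  R(z) = (1 + 6/7z)/(1 − 1/7z).

Solve |R(x)|<1 on ℝ⁻.
x=-0.45: |R|=0.5772
R=−1: 1+6/7x = −1+1/7x ⇒ -5/7x=2 ⇒ x=2/(-5/7)=-2.8000
Confirm numerically:
  x=-2.263: |R|=0.71014 <1
  x=-2.217: |R|=0.68374 <1
  x=-2.100: |R|=0.61538 <1
  x=-3.208: |R|=1.19984 >1
  x=-2.839: |R|=1.01982 >1
Stable set (-2.8000, 0).

left endpoint -2.8000.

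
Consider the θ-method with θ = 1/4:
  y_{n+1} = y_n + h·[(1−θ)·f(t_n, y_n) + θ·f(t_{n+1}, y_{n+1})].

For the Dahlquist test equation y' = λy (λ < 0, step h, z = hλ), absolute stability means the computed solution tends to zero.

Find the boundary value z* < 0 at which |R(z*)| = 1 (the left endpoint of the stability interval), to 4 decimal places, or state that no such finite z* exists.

Test eqn y'=λy, z=hλ:
  y_{n+1} = y_n + z·[3/4·y_n + 1/4·y_{n+1}] ⇒ (1 − 1/4z)y_{n+1} = (1 + 3/4z)y_n
  ⇒ R(z) = (1 + 3/4z)/(1 − 1/4z).

Need |R(x)|<1, x<0.
x=-0.75: |R|=0.3684
R=−1: 1+3/4x = −1+1/4x ⇒ -1/2x=2 ⇒ x=2/(-1/2)=-4.0000
Confirm numerically:
  x=-3.859: |R|=0.96412 <1
  x=-2.362: |R|=0.48507 <1
  x=-1.732: |R|=0.20865 <1
  x=-4.331: |R|=1.07946 >1
  x=-4.298: |R|=1.07182 >1
  x=-4.241: |R|=1.05849 >1
Stable set (-4.0000, 0).

left endpoint -4.0000.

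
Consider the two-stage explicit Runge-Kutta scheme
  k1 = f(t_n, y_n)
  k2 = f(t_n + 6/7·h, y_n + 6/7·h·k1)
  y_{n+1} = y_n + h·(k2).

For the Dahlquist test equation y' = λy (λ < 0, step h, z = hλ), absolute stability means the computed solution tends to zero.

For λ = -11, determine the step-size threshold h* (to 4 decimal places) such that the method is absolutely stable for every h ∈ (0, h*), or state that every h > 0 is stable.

On y'=λy, z=hλ:
  k1=λy_n ⇒ h·k1=z·y_n;  k2=λ(1+6/7z)y_n ⇒ h·k2=z(1+6/7z)y_n
  y_{n+1}/y_n = 1 + z(1+6/7z) = 1 + z + 6/7z²
  R(z) = 1 + z + 6/7z².

Solve |R(x)|<1 on ℝ⁻.
x=-1.51: |R|=1.4444
R=1: x+6/7x²=0 ⇒ x=−7/6=-1.1667; min R=1−1/(4·6/7)=0.7083>−1
Confirm numerically:
  x=-1.025: |R|=0.87554 <1
  x=-0.873: |R|=0.78025 <1
  x=-0.576: |R|=0.70838 <1
  x=-1.563: |R|=1.53097 >1
  x=-1.471: |R|=1.38372 >1
Stable set (-1.1667, 0).

(-1.1667,0); λ=-11 ⇒ h* = (7/6)/11 = 0.1061.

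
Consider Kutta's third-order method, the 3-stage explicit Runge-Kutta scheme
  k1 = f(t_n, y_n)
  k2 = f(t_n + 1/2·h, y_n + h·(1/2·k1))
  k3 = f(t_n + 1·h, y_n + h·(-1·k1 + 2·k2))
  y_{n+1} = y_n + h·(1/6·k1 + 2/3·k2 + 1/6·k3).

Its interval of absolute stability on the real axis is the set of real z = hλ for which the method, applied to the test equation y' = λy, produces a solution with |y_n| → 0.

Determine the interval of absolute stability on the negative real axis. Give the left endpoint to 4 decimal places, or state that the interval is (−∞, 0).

On y'=λy, z=hλ:
  order 3, 3-stage ⇒ R(z)=1+z+z^2/2+z^3/6
  (e.g. R(-0.59)=0.54982, |R|=0.54982)

Find x<0 with |R(x)|<1.
x=-0.59: |R|=0.5498
|R(-1.63)|=0.0233 |R(-1.2)|=0.2320 |R(-1.07)|=0.2983
Bisect:
  x_lo=-2.8432 |R|=1.6319  x_hi=-0.3978 |R|=0.6709
  mid=-1.62048 |R|=0.01672 →hi
  mid=-2.23184 |R|=0.59412 →hi
  mid=-2.53752 |R|=1.04120 →lo
  mid=-2.38468 |R|=0.80149 →hi
  mid=-2.46110 |R|=0.91708 →hi
  mid=-2.49931 |R|=0.97804 →hi
  mid=-2.51841 |R|=1.00934 →lo
  mid=-2.50886 |R|=0.99363 →hi
  mid=-2.51364 |R|=1.00147 →lo
  ...
  [-2.51289,-2.51274] ⇒ x*=-2.5127
Stable set (-2.5127, 0).

z∈(-2.5127,0).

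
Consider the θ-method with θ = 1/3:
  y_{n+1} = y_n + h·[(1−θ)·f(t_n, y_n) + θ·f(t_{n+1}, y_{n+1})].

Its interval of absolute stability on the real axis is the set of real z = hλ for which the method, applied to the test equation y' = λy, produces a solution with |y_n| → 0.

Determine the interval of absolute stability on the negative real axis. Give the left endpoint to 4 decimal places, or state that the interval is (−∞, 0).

On y'=λy, z=hλ:
  y_{n+1} = y_n + z·[2/3·y_n + 1/3·y_{n+1}] ⇒ (1 − 1/3z)y_{n+1} = (1 + 2/3z)y_n
  so R(z) = (1 + 2/3z)/(1 − 1/3z).

Find x<0 with |R(x)|<1.
x=-0.69: |R|=0.4390
R=−1: 1+2/3x = −1+1/3x ⇒ -1/3x=2 ⇒ x=2/(-1/3)=-6.0000
Confirm numerically:
  x=-5.460: |R|=0.93617 <1
  x=-3.789: |R|=0.67433 <1
  x=-2.496: |R|=0.36245 <1
  x=-6.534: |R|=1.05601 >1
  x=-6.034: |R|=1.00376 >1
Interval (-6.0000, 0).

z∈(-6.0000,0).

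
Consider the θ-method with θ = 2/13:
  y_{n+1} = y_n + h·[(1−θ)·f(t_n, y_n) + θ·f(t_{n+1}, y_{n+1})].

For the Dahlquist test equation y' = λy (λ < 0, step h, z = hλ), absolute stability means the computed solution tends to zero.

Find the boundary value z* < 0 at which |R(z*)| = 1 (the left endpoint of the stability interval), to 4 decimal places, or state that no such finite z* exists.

On y'=λy, z=hλ:
  y_{n+1} = y_n + z·[11/13·y_n + 2/13·y_{n+1}] ⇒ (1 − 2/13z)y_{n+1} = (1 + 11/13z)y_n
  Hence R(z) = (1 + 11/13z)/(1 − 2/13z).

Need |R(x)|<1, x<0.
x=-1.33: |R|=0.1041
R=−1: 1+11/13x = −1+2/13x ⇒ -9/13x=2 ⇒ x=2/(-9/13)=-2.8889
Confirm numerically:
  x=-2.320: |R|=0.70975 <1
  x=-2.238: |R|=0.66480 <1
  x=-2.162: |R|=0.62237 <1
  x=-3.419: |R|=1.24050 >1
  x=-3.317: |R|=1.19624 >1
  x=-3.071: |R|=1.08562 >1
Interval (-2.8889, 0).

left endpoint -2.8889.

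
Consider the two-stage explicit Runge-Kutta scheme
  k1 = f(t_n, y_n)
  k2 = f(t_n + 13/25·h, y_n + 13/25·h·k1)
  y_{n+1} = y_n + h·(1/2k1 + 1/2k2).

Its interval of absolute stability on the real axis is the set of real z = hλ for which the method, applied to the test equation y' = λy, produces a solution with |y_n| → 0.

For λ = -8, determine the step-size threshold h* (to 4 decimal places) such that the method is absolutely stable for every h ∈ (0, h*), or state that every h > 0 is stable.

(-3.8462,0); λ=-8 ⇒ h* = (50/13)/8 = 0.4808.

Set f=λy, z=hλ:
  k1=λy_n ⇒ h·k1=z·y_n;  k2=λ(1+13/25z)y_n ⇒ h·k2=z(1+13/25z)y_n
  y_{n+1}/y_n = 1 + 1/2z + 1/2z(1+13/25z) = 1 + z + 13/50z²
  so R(z) = 1 + z + 13/50z².

Solve |R(x)|<1 on ℝ⁻.
x=-0.64: |R|=0.4665
R=1: x+13/50x²=0 ⇒ x=−50/13=-3.8462; min R=1−1/(4·13/50)=0.0385>−1
Confirm numerically:
  x=-3.576: |R|=0.74882 <1
  x=-3.516: |R|=0.69819 <1
  x=-3.461: |R|=0.65342 <1
  x=-3.006: |R|=0.34337 <1
  x=-4.169: |R|=1.34995 >1
  x=-4.020: |R|=1.18170 >1
Interval (-3.8462, 0).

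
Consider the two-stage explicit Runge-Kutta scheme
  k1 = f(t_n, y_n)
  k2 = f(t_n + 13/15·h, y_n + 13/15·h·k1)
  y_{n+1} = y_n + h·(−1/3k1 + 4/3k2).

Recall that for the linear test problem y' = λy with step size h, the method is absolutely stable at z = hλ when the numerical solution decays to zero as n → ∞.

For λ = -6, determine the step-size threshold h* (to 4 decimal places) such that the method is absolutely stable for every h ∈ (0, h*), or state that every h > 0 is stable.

Set f=λy, z=hλ:
  k1=λy_n ⇒ h·k1=z·y_n;  k2=λ(1+13/15z)y_n ⇒ h·k2=z(1+13/15z)y_n
  y_{n+1}/y_n = 1 − 1/3z + 4/3z(1+13/15z) = 1 + z + 52/45z²
  ⇒ R(z) = 1 + z + 52/45z².

Boundary: |R(x)|=1, x<0.
x=-1.37: |R|=1.7989
R=1: x+52/45x²=0 ⇒ x=−45/52=-0.8654; min R=1−1/(4·52/45)=0.7837>−1
Confirm numerically:
  x=-0.715: |R|=0.87575 <1
  x=-0.526: |R|=0.79371 <1
  x=-0.503: |R|=0.78937 <1
  x=-0.383: |R|=0.78651 <1
  x=-1.325: |R|=1.70372 >1
  x=-1.081: |R|=1.26934 >1
  x=-1.056: |R|=1.23260 >1
So |R|<1 on (-0.8654, 0).

(-0.8654,0); λ=-6 ⇒ h* = (45/52)/6 = 0.1442.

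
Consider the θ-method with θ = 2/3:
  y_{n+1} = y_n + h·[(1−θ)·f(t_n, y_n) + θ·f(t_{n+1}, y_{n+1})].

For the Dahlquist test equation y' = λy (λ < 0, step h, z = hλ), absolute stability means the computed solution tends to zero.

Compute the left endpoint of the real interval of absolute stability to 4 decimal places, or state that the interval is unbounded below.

With y'=λy (z=hλ):
  y_{n+1} = y_n + z·[1/3·y_n + 2/3·y_{n+1}] ⇒ (1 − 2/3z)y_{n+1} = (1 + 1/3z)y_n
  R(z) = (1 + 1/3z)/(1 − 2/3z).

Boundary: |R(x)|=1, x<0.
x=-0.62: |R|=0.5613
x=-2: |R|=0.1429
x=-10: |R|=0.3043
x=-100: |R|=0.4778
θ=2/3≥1/2 ⇒ |1+1/3x|<|1−2/3x| ∀x<0 ⇒ unbounded interval.

interval (−∞, 0).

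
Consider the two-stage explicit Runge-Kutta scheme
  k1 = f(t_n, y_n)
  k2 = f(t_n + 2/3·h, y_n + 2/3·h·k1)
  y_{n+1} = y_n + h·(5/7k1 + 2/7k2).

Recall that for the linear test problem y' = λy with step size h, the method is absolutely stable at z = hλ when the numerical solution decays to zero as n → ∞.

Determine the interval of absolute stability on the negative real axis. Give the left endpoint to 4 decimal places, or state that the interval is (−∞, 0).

(-5.2500, 0).

On y'=λy, z=hλ:
  k1=λy_n ⇒ h·k1=z·y_n;  k2=λ(1+2/3z)y_n ⇒ h·k2=z(1+2/3z)y_n
  y_{n+1}/y_n = 1 + 5/7z + 2/7z(1+2/3z) = 1 + z + 4/21z²
  R(z) = 1 + z + 4/21z².

Boundary: |R(x)|=1, x<0.
x=-1.09: |R|=0.1363
R=1: x+4/21x²=0 ⇒ x=−21/4=-5.2500; min R=1−1/(4·4/21)=-0.3125>−1
Confirm numerically:
  x=-5.094: |R|=0.84864 <1
  x=-2.893: |R|=0.29882 <1
  x=-2.315: |R|=0.29420 <1
  x=-5.725: |R|=1.51798 >1
  x=-5.316: |R|=1.06683 >1
Stable set (-5.2500, 0).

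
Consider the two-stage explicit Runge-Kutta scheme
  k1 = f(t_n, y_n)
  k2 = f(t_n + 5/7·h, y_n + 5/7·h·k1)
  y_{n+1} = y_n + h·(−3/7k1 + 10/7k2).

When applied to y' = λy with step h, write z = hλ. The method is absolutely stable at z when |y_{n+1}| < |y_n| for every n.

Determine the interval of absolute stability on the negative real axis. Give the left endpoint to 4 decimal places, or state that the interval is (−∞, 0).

Test eqn y'=λy, z=hλ:
  k1=λy_n ⇒ h·k1=z·y_n;  k2=λ(1+5/7z)y_n ⇒ h·k2=z(1+5/7z)y_n
  y_{n+1}/y_n = 1 − 3/7z + 10/7z(1+5/7z) = 1 + z + 50/49z²
  so R(z) = 1 + z + 50/49z².

Need |R(x)|<1, x<0.
x=-0.6: |R|=0.7673
R=1: x+50/49x²=0 ⇒ x=−49/50=-0.9800; min R=1−1/(4·50/49)=0.7550>−1
Confirm numerically:
  x=-0.944: |R|=0.96532 <1
  x=-0.546: |R|=0.75820 <1
  x=-0.523: |R|=0.75611 <1
  x=-0.432: |R|=0.75843 <1
  x=-1.478: |R|=1.75107 >1
  x=-1.341: |R|=1.49398 >1
  x=-1.216: |R|=1.29283 >1
Stable set (-0.9800, 0).

(-0.9800, 0).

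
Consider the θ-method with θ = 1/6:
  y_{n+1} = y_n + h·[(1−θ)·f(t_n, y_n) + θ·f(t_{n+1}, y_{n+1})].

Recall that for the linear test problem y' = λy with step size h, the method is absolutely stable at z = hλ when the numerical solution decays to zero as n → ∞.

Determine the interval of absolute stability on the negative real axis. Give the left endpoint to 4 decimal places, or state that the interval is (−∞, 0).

(-3.0000, 0).

With y'=λy (z=hλ):
  y_{n+1} = y_n + z·[5/6·y_n + 1/6·y_{n+1}] ⇒ (1 − 1/6z)y_{n+1} = (1 + 5/6z)y_n
  Hence R(z) = (1 + 5/6z)/(1 − 1/6z).

Solve |R(x)|<1 on ℝ⁻.
x=-1.34: |R|=0.0954
R=−1: 1+5/6x = −1+1/6x ⇒ -2/3x=2 ⇒ x=2/(-2/3)=-3.0000
Confirm numerically:
  x=-2.383: |R|=0.70559 <1
  x=-2.196: |R|=0.60761 <1
  x=-2.037: |R|=0.52072 <1
  x=-3.379: |R|=1.16164 >1
  x=-3.087: |R|=1.03830 >1
  x=-3.036: |R|=1.01594 >1
Stable set (-3.0000, 0).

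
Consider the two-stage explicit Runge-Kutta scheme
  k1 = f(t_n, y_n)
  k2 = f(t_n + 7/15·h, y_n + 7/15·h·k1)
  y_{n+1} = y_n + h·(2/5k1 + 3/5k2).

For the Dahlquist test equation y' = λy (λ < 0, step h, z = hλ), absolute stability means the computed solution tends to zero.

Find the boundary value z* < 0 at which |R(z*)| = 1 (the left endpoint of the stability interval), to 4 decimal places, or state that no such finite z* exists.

Test eqn y'=λy, z=hλ:
  k1=λy_n ⇒ h·k1=z·y_n;  k2=λ(1+7/15z)y_n ⇒ h·k2=z(1+7/15z)y_n
  y_{n+1}/y_n = 1 + 2/5z + 3/5z(1+7/15z) = 1 + z + 7/25z²
  Hence R(z) = 1 + z + 7/25z².

Find x<0 with |R(x)|<1.
x=-1.61: |R|=0.1158
R=1: x+7/25x²=0 ⇒ x=−25/7=-3.5714; min R=1−1/(4·7/25)=0.1071>−1
Confirm numerically:
  x=-3.101: |R|=0.59154 <1
  x=-2.598: |R|=0.29189 <1
  x=-2.564: |R|=0.27675 <1
  x=-3.797: |R|=1.23982 >1
  x=-3.730: |R|=1.16561 >1
Interval (-3.5714, 0).

left endpoint -3.5714.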